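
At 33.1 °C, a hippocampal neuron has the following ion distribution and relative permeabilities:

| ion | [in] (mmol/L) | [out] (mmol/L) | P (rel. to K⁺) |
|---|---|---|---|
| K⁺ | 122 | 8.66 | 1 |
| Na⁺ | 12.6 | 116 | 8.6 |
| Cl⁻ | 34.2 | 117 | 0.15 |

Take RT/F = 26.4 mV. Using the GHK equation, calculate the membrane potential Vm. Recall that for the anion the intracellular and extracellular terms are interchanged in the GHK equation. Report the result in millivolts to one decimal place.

Vm = 26.4 · ln[(Σ P·[cation]ₒ + Σ P·[anion]ᵢ) / (Σ P·[cation]ᵢ + Σ P·[anion]ₒ)]
Numerator = 1×8.66 + 8.6×116 + 0.15×34.2 = 1011
Denominator = 1×122 + 8.6×12.6 + 0.15×117 = 247.9
Vm = 26.4 · ln(4.0797) = 26.4 × (1.4060) = 37.12 mV

37.1 mV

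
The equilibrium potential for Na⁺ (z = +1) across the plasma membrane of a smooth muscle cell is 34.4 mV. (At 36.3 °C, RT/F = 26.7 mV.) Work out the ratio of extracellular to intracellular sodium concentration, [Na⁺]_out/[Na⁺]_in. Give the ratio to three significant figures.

ln([out]/[in]) = E·z/(26.7) = 34.4 × 1 / 26.7 = 1.2884
[out]/[in] = e^(1.2884) = 3.627

3.63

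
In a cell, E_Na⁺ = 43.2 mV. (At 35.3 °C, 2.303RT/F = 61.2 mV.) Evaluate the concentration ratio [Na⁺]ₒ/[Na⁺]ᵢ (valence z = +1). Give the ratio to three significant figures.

5.08

log₁₀([out]/[in]) = E·z/(61.2) = 43.2 × 1 / 61.2 = 0.7059
[out]/[in] = 10^(0.7059) = 5.08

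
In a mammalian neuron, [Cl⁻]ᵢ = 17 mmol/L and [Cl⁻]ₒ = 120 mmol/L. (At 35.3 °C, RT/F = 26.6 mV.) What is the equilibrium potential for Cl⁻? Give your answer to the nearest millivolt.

E = (26.6/z) · ln([Cl⁻]_out/[Cl⁻]_in) with z = -1.
For an anion, dividing by z = -1 reverses the sign.
= (26.6/-1) · ln(120/17) = -26.60 · ln(7.059)
= -26.60 · (1.9543) = -51.98 mV

-52 mV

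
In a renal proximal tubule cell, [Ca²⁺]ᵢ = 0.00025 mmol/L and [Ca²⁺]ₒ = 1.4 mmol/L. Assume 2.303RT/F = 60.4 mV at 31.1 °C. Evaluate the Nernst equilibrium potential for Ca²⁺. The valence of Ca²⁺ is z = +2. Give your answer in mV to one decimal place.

E = (60.4/z) · log₁₀([Ca²⁺]_out/[Ca²⁺]_in) with z = +2.
= (60.4/2) · log₁₀(1.4/0.00025) = 30.20 · log₁₀(5600)
= 30.20 · (3.7482) = 113.20 mV

113.2 mV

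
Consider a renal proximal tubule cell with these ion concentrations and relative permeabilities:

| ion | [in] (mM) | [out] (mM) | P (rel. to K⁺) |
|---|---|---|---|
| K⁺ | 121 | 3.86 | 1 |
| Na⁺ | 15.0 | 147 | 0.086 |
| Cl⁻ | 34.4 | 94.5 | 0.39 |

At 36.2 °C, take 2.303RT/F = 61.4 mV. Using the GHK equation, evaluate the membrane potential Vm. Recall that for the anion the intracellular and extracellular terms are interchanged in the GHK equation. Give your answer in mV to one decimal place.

Vm = 61.4 · log₁₀[(Σ P·[cation]ₒ + Σ P·[anion]ᵢ) / (Σ P·[cation]ᵢ + Σ P·[anion]ₒ)]
Numerator = 1×3.86 + 0.086×147 + 0.39×34.4 = 29.92
Denominator = 1×121 + 0.086×15.0 + 0.39×94.5 = 159.1
Vm = 61.4 · log₁₀(0.18799) = 61.4 × (-0.7259) = -44.57 mV

-44.6 mV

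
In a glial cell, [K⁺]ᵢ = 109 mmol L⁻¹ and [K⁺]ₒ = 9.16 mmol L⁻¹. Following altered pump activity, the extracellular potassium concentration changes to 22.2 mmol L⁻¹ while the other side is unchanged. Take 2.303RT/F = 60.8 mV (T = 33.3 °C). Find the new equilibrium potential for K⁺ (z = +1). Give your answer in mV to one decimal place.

-42.0 mV

After the shift: [K⁺]_out = 22.2, [K⁺]_in = 109 mmol L⁻¹.
E_new = (60.8/1)·log₁₀(22.2/109) = 60.80 · (-0.6911) = -42.02 mV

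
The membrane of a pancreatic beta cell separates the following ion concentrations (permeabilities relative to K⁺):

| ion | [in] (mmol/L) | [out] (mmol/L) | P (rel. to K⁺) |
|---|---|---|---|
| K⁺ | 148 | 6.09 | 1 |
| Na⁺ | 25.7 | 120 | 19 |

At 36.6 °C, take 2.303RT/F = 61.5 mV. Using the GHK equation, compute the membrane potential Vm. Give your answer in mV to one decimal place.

Vm = 61.5 · log₁₀[(Σ P·[cation]ₒ + Σ P·[anion]ᵢ) / (Σ P·[cation]ᵢ + Σ P·[anion]ₒ)]
Numerator = 1×6.09 + 19×120 = 2286
Denominator = 1×148 + 19×25.7 = 636.3
Vm = 61.5 · log₁₀(3.5928) = 61.5 × (0.5554) = 34.16 mV

34.2 mV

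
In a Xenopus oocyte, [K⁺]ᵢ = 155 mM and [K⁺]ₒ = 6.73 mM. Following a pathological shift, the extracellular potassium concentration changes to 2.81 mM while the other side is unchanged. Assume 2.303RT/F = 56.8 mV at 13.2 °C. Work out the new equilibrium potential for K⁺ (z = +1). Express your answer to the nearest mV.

-99 mV

After the shift: [K⁺]_out = 2.81, [K⁺]_in = 155 mM.
E_new = (56.8/1)·log₁₀(2.81/155) = 56.80 · (-1.7416) = -98.92 mV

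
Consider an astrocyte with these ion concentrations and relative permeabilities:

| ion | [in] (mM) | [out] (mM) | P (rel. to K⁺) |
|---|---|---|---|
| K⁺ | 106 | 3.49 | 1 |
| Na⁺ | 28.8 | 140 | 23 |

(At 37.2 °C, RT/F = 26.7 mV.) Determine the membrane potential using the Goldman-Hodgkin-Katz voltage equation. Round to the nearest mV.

Vm = 26.7 · ln[(Σ P·[cation]ₒ + Σ P·[anion]ᵢ) / (Σ P·[cation]ᵢ + Σ P·[anion]ₒ)]
Numerator = 1×3.49 + 23×140 = 3223
Denominator = 1×106 + 23×28.8 = 768.4
Vm = 26.7 · ln(4.1951) = 26.7 × (1.4339) = 38.29 mV

38 mV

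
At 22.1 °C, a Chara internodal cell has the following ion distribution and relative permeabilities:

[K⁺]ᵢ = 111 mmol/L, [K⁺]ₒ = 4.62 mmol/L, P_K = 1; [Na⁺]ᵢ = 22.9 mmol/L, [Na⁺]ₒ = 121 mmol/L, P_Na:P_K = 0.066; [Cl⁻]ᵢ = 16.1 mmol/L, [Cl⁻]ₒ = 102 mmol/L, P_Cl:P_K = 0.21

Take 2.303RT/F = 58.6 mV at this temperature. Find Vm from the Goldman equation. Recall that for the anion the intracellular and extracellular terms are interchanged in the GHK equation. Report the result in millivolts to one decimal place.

Vm = 58.6 · log₁₀[(Σ P·[cation]ₒ + Σ P·[anion]ᵢ) / (Σ P·[cation]ᵢ + Σ P·[anion]ₒ)]
Numerator = 1×4.62 + 0.066×121 + 0.21×16.1 = 15.99
Denominator = 1×111 + 0.066×22.9 + 0.21×102 = 133.9
Vm = 58.6 · log₁₀(0.11937) = 58.6 × (-0.9231) = -54.09 mV

-54.1 mV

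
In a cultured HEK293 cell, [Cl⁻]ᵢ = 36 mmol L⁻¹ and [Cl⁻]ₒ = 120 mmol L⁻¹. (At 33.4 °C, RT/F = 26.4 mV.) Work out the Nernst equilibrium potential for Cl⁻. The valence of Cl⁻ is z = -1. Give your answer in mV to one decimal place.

-31.8 mV

E = (26.4/z) · ln([Cl⁻]_out/[Cl⁻]_in) with z = -1.
For an anion, dividing by z = -1 reverses the sign.
= (26.4/-1) · ln(120/36) = -26.40 · ln(3.333)
= -26.40 · (1.2040) = -31.78 mV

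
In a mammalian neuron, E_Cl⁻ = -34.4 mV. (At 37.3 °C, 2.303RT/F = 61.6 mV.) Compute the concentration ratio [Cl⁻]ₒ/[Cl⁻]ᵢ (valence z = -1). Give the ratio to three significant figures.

log₁₀([out]/[in]) = E·z/(61.6) = -34.4 × -1 / 61.6 = 0.5584
[out]/[in] = 10^(0.5584) = 3.618

3.62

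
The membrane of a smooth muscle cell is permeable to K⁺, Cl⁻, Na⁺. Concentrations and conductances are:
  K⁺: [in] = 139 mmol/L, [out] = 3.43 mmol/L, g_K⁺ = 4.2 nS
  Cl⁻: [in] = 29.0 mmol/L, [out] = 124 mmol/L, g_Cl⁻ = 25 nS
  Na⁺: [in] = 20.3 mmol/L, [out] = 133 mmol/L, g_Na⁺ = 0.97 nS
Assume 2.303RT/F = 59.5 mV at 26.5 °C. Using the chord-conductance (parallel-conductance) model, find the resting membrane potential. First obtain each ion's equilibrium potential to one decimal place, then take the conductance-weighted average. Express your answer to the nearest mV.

E_K⁺ = (59.5/1)·log₁₀(3.43/139) = -95.7 mV
E_Cl⁻ = (59.5/-1)·log₁₀(124/29.0) = -37.5 mV
E_Na⁺ = (59.5/1)·log₁₀(133/20.3) = 48.6 mV
Vm = (Σ gᵢEᵢ)/(Σ gᵢ) = (4.2·-95.7 + 25·-37.5 + 0.97·48.6) / (4.2 + 25 + 0.97)
= -1292.30 / 30.17 = -42.83 mV

-43 mV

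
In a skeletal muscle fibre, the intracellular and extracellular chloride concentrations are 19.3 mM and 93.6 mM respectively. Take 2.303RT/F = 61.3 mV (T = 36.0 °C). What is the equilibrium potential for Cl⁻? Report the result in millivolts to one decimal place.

-42.0 mV

E = (61.3/z) · log₁₀([Cl⁻]_out/[Cl⁻]_in) with z = -1.
For an anion, dividing by z = -1 reverses the sign.
= (61.3/-1) · log₁₀(93.6/19.3) = -61.30 · log₁₀(4.85)
= -61.30 · (0.6857) = -42.03 mV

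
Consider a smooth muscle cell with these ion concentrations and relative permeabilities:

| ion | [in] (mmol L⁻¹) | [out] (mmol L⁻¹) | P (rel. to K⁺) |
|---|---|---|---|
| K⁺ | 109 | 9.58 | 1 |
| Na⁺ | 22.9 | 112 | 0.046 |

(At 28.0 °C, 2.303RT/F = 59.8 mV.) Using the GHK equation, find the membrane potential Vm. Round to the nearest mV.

-52 mV

Vm = 59.8 · log₁₀[(Σ P·[cation]ₒ + Σ P·[anion]ᵢ) / (Σ P·[cation]ᵢ + Σ P·[anion]ₒ)]
Numerator = 1×9.58 + 0.046×112 = 14.73
Denominator = 1×109 + 0.046×22.9 = 110.1
Vm = 59.8 · log₁₀(0.13386) = 59.8 × (-0.8733) = -52.23 mV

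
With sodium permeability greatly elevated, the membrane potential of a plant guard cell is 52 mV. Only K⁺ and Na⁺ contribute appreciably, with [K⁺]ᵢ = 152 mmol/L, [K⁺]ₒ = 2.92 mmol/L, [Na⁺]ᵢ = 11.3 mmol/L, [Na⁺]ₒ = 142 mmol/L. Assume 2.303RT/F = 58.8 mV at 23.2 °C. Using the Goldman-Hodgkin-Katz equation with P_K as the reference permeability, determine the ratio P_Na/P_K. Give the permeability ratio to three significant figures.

Let α = P_Na/P_K. GHK: Vm = 58.8·log₁₀[(Kₒ + α·Naₒ)/(Kᵢ + α·Naᵢ)].
10^(Vm/58.8) = 10^(52.0/58.8) = 7.6622
So 7.6622·(Kᵢ + α·Naᵢ) = Kₒ + α·Naₒ → α = (7.6622·152.0 − 2.92) / (142.0 − 7.6622·11.3)
α = (1165 − 2.92) / (142.0 − 86.58) = 1162/55.42 = 20.96

21.0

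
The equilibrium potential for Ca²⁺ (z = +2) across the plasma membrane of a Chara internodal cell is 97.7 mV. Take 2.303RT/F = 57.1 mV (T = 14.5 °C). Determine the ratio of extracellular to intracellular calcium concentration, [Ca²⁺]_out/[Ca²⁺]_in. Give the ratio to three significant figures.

2640

log₁₀([out]/[in]) = E·z/(57.1) = 97.7 × 2 / 57.1 = 3.4221
[out]/[in] = 10^(3.4221) = 2643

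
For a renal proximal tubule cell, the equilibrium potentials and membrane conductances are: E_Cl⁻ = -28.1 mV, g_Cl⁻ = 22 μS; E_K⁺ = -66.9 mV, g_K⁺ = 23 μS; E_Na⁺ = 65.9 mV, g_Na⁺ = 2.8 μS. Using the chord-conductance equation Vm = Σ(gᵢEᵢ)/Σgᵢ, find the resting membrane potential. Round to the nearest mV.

Σ gᵢEᵢ = 22·(-28.1) + 23·(-66.9) + 2.8·(65.9) = -1972.38
Σ gᵢ = 22 + 23 + 2.8 = 47.8
Vm = -1972.38 / 47.8 = -41.26 mV

-41 mV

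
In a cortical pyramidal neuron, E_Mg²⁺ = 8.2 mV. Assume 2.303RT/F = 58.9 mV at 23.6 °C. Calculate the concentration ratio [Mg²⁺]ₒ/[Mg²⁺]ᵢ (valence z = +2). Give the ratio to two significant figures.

1.9

log₁₀([out]/[in]) = E·z/(58.9) = 8.2 × 2 / 58.9 = 0.2784
[out]/[in] = 10^(0.2784) = 1.899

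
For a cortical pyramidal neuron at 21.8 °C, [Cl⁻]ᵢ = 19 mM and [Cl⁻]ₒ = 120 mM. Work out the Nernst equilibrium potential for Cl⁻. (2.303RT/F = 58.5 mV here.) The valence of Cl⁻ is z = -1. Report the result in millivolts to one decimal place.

E = (58.5/z) · log₁₀([Cl⁻]_out/[Cl⁻]_in) with z = -1.
For an anion, dividing by z = -1 reverses the sign.
= (58.5/-1) · log₁₀(120/19) = -58.50 · log₁₀(6.316)
= -58.50 · (0.8004) = -46.83 mV

-46.8 mV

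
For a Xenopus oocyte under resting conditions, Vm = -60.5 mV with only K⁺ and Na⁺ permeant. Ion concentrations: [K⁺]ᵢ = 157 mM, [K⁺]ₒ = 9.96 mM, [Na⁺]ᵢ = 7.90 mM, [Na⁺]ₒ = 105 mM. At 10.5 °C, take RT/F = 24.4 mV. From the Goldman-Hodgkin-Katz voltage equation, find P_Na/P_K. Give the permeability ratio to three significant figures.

0.0306

Let α = P_Na/P_K. GHK: Vm = 24.4·ln[(Kₒ + α·Naₒ)/(Kᵢ + α·Naᵢ)].
e^(Vm/24.4) = e^(-60.5/24.4) = 0.083784
So 0.083784·(Kᵢ + α·Naᵢ) = Kₒ + α·Naₒ → α = (0.083784·157.0 − 9.96) / (105.0 − 0.083784·7.9)
α = (13.15 − 9.96) / (105.0 − 0.6619) = 3.194/104.3 = 0.03061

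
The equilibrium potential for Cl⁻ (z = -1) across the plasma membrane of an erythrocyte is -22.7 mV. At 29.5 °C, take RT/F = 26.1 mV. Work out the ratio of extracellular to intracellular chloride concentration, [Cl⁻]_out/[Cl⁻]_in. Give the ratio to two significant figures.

2.4

ln([out]/[in]) = E·z/(26.1) = -22.7 × -1 / 26.1 = 0.8697
[out]/[in] = e^(0.8697) = 2.386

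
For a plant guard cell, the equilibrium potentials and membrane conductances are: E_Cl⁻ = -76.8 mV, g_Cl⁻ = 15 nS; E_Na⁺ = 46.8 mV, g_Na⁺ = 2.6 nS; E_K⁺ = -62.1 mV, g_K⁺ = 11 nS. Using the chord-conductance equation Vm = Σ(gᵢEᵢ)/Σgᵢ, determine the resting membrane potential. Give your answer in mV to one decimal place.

-59.9 mV

Σ gᵢEᵢ = 15·(-76.8) + 2.6·(46.8) + 11·(-62.1) = -1713.42
Σ gᵢ = 15 + 2.6 + 11 = 28.6
Vm = -1713.42 / 28.6 = -59.91 mV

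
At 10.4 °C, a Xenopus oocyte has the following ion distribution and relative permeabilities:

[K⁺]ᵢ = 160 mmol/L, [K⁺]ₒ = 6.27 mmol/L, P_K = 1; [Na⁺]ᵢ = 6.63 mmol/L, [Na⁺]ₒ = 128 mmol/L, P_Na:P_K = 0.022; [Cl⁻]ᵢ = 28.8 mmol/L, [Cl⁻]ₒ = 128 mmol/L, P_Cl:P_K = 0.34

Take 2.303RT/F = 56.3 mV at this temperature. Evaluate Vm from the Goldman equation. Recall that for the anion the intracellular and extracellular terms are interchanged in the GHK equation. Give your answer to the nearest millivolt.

Vm = 56.3 · log₁₀[(Σ P·[cation]ₒ + Σ P·[anion]ᵢ) / (Σ P·[cation]ᵢ + Σ P·[anion]ₒ)]
Numerator = 1×6.27 + 0.022×128 + 0.34×28.8 = 18.88
Denominator = 1×160 + 0.022×6.63 + 0.34×128 = 203.7
Vm = 56.3 · log₁₀(0.092691) = 56.3 × (-1.0330) = -58.16 mV

-58 mV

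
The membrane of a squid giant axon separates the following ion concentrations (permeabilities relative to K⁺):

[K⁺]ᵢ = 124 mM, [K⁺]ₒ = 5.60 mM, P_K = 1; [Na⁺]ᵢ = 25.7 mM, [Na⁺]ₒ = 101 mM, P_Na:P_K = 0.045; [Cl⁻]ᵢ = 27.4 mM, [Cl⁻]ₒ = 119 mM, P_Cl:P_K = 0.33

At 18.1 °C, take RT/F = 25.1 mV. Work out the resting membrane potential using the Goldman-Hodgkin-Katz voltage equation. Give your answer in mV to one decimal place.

-53.9 mV

Vm = 25.1 · ln[(Σ P·[cation]ₒ + Σ P·[anion]ᵢ) / (Σ P·[cation]ᵢ + Σ P·[anion]ₒ)]
Numerator = 1×5.60 + 0.045×101 + 0.33×27.4 = 19.19
Denominator = 1×124 + 0.045×25.7 + 0.33×119 = 164.4
Vm = 25.1 · ln(0.11669) = 25.1 × (-2.1482) = -53.92 mV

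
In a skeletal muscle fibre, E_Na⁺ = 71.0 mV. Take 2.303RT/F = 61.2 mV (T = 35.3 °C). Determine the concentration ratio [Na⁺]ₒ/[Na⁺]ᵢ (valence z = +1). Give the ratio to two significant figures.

log₁₀([out]/[in]) = E·z/(61.2) = 71.0 × 1 / 61.2 = 1.1601
[out]/[in] = 10^(1.1601) = 14.46

14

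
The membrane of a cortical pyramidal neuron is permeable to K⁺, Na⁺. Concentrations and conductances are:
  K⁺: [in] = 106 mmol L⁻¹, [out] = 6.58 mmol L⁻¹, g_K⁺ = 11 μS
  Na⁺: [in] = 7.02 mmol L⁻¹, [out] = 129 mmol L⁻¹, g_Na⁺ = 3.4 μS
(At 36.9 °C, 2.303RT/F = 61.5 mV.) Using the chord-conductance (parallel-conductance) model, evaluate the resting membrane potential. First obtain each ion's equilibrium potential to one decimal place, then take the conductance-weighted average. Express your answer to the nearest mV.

E_K⁺ = (61.5/1)·log₁₀(6.58/106) = -74.2 mV
E_Na⁺ = (61.5/1)·log₁₀(129/7.02) = 77.8 mV
Vm = (Σ gᵢEᵢ)/(Σ gᵢ) = (11·-74.2 + 3.4·77.8) / (11 + 3.4)
= -551.68 / 14.4 = -38.31 mV

-38 mV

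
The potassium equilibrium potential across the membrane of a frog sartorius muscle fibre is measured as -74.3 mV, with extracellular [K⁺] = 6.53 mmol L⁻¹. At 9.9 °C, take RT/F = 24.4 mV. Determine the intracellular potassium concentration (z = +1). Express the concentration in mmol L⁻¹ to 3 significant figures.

Nernst: E = (24.4/1) · ln([out]/[in]), so ln([out]/[in]) = -74.3 × 1 / 24.4 = -3.0451.
[out]/[in] = e^(-3.0451) = 0.04759.
[in] = 6.53 / 0.04759 = 137.2 mmol L⁻¹.

137 mmol L⁻¹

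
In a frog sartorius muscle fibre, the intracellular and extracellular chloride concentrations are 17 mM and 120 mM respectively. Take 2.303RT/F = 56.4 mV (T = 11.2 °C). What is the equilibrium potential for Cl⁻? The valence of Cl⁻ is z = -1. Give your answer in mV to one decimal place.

E = (56.4/z) · log₁₀([Cl⁻]_out/[Cl⁻]_in) with z = -1.
For an anion, dividing by z = -1 reverses the sign.
= (56.4/-1) · log₁₀(120/17) = -56.40 · log₁₀(7.059)
= -56.40 · (0.8487) = -47.87 mV

-47.9 mV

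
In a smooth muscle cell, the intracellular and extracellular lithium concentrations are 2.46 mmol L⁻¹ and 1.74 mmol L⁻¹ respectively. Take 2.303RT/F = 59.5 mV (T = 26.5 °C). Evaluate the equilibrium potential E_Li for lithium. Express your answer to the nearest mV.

-9 mV

E = (59.5/z) · log₁₀([Li⁺]_out/[Li⁺]_in) with z = +1.
= (59.5/1) · log₁₀(1.74/2.46) = 59.50 · log₁₀(0.7073)
= 59.50 · (-0.1504) = -8.95 mV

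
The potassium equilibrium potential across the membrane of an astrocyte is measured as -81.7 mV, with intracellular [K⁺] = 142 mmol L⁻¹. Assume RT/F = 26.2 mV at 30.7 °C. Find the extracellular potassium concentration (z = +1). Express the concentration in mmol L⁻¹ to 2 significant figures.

6.3 mmol L⁻¹

Nernst: E = (26.2/1) · ln([out]/[in]), so ln([out]/[in]) = -81.7 × 1 / 26.2 = -3.1183.
[out]/[in] = e^(-3.1183) = 0.04423.
[out] = 0.04423 × 142 = 6.281 mmol L⁻¹.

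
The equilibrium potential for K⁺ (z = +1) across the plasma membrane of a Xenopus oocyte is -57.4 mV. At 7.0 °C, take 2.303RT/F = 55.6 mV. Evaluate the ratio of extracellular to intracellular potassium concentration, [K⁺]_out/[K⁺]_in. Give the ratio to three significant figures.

log₁₀([out]/[in]) = E·z/(55.6) = -57.4 × 1 / 55.6 = -1.0324
[out]/[in] = 10^(-1.0324) = 0.09282

0.0928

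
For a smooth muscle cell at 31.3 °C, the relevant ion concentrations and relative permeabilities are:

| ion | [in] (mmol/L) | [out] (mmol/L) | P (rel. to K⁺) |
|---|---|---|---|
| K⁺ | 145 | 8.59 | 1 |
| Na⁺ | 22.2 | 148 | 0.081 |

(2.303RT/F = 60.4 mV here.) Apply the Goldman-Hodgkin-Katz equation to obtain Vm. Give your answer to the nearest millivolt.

-52 mV

Vm = 60.4 · log₁₀[(Σ P·[cation]ₒ + Σ P·[anion]ᵢ) / (Σ P·[cation]ᵢ + Σ P·[anion]ₒ)]
Numerator = 1×8.59 + 0.081×148 = 20.58
Denominator = 1×145 + 0.081×22.2 = 146.8
Vm = 60.4 · log₁₀(0.14018) = 60.4 × (-0.8533) = -51.54 mV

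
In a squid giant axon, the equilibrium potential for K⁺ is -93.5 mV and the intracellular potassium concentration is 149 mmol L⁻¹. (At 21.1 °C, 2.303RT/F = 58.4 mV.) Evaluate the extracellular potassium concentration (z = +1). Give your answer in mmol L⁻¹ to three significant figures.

Nernst: E = (58.4/1) · log₁₀([out]/[in]), so log₁₀([out]/[in]) = -93.5 × 1 / 58.4 = -1.6010.
[out]/[in] = 10^(-1.6010) = 0.02506.
[out] = 0.02506 × 149 = 3.734 mmol L⁻¹.

3.73 mmol L⁻¹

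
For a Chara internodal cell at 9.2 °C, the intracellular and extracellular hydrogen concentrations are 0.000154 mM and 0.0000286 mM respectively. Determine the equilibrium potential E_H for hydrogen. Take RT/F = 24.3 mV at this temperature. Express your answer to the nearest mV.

-41 mV

E = (24.3/z) · ln([H⁺]_out/[H⁺]_in) with z = +1.
= (24.3/1) · ln(0.0000286/0.000154) = 24.30 · ln(0.1857)
= 24.30 · (-1.6835) = -40.91 mV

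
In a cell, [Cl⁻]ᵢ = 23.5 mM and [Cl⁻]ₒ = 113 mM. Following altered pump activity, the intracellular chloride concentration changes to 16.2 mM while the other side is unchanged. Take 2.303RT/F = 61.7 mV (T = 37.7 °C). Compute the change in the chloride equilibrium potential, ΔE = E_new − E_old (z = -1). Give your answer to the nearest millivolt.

-10 mV

E_old = (61.7/-1)·log₁₀(113/23.5) = -42.08 mV
E_new = (61.7/-1)·log₁₀(113/16.2) = -52.05 mV
ΔE = -52.05 − (-42.08) = -9.97 mV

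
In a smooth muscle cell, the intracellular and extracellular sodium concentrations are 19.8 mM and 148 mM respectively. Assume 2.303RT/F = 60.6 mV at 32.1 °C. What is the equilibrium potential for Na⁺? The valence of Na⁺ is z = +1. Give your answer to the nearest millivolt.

E = (60.6/z) · log₁₀([Na⁺]_out/[Na⁺]_in) with z = +1.
= (60.6/1) · log₁₀(148/19.8) = 60.60 · log₁₀(7.475)
= 60.60 · (0.8736) = 52.94 mV

53 mV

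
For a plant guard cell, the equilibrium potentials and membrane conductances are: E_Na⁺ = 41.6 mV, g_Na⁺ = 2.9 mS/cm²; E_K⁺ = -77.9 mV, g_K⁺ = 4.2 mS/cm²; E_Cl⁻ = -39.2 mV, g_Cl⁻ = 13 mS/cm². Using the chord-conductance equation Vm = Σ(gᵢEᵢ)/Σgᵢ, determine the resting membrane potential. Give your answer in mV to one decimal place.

Σ gᵢEᵢ = 2.9·(41.6) + 4.2·(-77.9) + 13·(-39.2) = -716.14
Σ gᵢ = 2.9 + 4.2 + 13 = 20.1
Vm = -716.14 / 20.1 = -35.63 mV

-35.6 mV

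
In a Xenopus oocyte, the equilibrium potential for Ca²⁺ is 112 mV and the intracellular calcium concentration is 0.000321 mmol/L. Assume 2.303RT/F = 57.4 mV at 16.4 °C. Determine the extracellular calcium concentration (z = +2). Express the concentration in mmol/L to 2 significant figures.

2.6 mmol/L

Nernst: E = (57.4/2) · log₁₀([out]/[in]), so log₁₀([out]/[in]) = 112.0 × 2 / 57.4 = 3.9024.
[out]/[in] = 10^(3.9024) = 7988.
[out] = 7988 × 0.000321 = 2.564 mmol/L.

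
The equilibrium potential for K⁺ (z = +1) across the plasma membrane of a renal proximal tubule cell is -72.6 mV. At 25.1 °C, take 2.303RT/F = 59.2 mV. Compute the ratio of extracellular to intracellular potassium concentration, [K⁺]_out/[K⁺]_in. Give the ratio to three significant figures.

0.0594

log₁₀([out]/[in]) = E·z/(59.2) = -72.6 × 1 / 59.2 = -1.2264
[out]/[in] = 10^(-1.2264) = 0.05938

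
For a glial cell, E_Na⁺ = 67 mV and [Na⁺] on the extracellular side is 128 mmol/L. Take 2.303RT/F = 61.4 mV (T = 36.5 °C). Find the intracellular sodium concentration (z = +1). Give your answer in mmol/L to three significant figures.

10.4 mmol/L

Nernst: E = (61.4/1) · log₁₀([out]/[in]), so log₁₀([out]/[in]) = 67.0 × 1 / 61.4 = 1.0912.
[out]/[in] = 10^(1.0912) = 12.34.
[in] = 128 / 12.34 = 10.38 mmol/L.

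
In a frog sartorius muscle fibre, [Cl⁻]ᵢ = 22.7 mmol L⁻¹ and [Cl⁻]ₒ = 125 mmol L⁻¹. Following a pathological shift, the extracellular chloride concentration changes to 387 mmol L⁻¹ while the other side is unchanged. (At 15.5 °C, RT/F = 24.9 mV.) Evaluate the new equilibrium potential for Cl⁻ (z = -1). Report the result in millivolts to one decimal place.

After the shift: [Cl⁻]_out = 387, [Cl⁻]_in = 22.7 mmol L⁻¹.
E_new = (24.9/-1)·ln(387/22.7) = -24.90 · (2.8361) = -70.62 mV

-70.6 mV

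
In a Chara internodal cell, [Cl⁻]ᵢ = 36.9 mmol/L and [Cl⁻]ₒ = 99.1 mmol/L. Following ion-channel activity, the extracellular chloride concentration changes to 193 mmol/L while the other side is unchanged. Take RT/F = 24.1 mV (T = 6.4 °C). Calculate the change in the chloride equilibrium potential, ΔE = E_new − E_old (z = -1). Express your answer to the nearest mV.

E_old = (24.1/-1)·ln(99.1/36.9) = -23.81 mV
E_new = (24.1/-1)·ln(193/36.9) = -39.87 mV
ΔE = -39.87 − (-23.81) = -16.06 mV

-16 mV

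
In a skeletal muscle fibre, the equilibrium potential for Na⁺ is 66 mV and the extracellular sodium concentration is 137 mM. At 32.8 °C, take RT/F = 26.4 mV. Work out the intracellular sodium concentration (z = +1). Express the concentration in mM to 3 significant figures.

Nernst: E = (26.4/1) · ln([out]/[in]), so ln([out]/[in]) = 66.0 × 1 / 26.4 = 2.5000.
[out]/[in] = e^(2.5000) = 12.18.
[in] = 137 / 12.18 = 11.25 mM.

11.2 mM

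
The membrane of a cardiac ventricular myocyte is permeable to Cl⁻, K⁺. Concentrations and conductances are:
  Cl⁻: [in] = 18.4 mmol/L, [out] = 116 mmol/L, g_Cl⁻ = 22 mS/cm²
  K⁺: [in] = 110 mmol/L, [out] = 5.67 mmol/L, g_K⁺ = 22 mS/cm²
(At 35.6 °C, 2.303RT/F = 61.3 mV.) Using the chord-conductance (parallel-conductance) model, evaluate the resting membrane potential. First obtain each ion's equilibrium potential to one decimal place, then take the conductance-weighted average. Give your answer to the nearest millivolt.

E_Cl⁻ = (61.3/-1)·log₁₀(116/18.4) = -49.0 mV
E_K⁺ = (61.3/1)·log₁₀(5.67/110) = -78.9 mV
Vm = (Σ gᵢEᵢ)/(Σ gᵢ) = (22·-49.0 + 22·-78.9) / (22 + 22)
= -2813.80 / 44 = -63.95 mV

-64 mV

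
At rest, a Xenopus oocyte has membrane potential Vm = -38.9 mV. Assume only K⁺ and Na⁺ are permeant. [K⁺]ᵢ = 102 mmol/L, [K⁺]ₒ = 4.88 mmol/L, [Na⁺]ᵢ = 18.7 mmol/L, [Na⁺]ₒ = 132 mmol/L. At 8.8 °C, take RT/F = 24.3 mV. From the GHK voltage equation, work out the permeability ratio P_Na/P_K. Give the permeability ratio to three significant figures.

0.122

Let α = P_Na/P_K. GHK: Vm = 24.3·ln[(Kₒ + α·Naₒ)/(Kᵢ + α·Naᵢ)].
e^(Vm/24.3) = e^(-38.9/24.3) = 0.20173
So 0.20173·(Kᵢ + α·Naᵢ) = Kₒ + α·Naₒ → α = (0.20173·102.0 − 4.88) / (132.0 − 0.20173·18.7)
α = (20.58 − 4.88) / (132.0 − 3.772) = 15.7/128.2 = 0.1224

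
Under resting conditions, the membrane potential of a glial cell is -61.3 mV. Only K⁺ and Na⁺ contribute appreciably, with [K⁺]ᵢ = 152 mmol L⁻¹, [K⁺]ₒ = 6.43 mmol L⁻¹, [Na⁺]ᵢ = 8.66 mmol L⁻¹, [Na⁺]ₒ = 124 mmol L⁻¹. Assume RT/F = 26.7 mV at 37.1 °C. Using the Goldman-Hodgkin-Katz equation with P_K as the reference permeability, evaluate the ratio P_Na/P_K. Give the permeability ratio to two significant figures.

Let α = P_Na/P_K. GHK: Vm = 26.7·ln[(Kₒ + α·Naₒ)/(Kᵢ + α·Naᵢ)].
e^(Vm/26.7) = e^(-61.3/26.7) = 0.10067
So 0.10067·(Kᵢ + α·Naᵢ) = Kₒ + α·Naₒ → α = (0.10067·152.0 − 6.43) / (124.0 − 0.10067·8.66)
α = (15.3 − 6.43) / (124.0 − 0.8718) = 8.872/123.1 = 0.07206

0.072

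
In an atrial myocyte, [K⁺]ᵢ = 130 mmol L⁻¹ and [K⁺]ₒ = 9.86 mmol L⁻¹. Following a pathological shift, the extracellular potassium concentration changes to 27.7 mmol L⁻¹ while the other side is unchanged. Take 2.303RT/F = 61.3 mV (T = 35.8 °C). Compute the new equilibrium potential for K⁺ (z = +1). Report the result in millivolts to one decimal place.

After the shift: [K⁺]_out = 27.7, [K⁺]_in = 130 mmol L⁻¹.
E_new = (61.3/1)·log₁₀(27.7/130) = 61.30 · (-0.6715) = -41.16 mV

-41.2 mV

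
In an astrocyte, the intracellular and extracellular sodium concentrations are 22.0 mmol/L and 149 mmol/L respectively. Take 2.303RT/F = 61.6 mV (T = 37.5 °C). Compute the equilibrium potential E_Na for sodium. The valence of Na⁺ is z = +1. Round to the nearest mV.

51 mV

E = (61.6/z) · log₁₀([Na⁺]_out/[Na⁺]_in) with z = +1.
= (61.6/1) · log₁₀(149/22.0) = 61.60 · log₁₀(6.773)
= 61.60 · (0.8308) = 51.18 mV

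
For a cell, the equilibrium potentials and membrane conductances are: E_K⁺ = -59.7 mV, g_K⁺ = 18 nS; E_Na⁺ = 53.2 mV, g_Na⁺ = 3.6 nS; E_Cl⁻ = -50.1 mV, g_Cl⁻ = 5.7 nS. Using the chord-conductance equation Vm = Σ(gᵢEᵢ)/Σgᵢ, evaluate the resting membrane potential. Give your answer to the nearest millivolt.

-43 mV

Σ gᵢEᵢ = 18·(-59.7) + 3.6·(53.2) + 5.7·(-50.1) = -1168.65
Σ gᵢ = 18 + 3.6 + 5.7 = 27.3
Vm = -1168.65 / 27.3 = -42.81 mV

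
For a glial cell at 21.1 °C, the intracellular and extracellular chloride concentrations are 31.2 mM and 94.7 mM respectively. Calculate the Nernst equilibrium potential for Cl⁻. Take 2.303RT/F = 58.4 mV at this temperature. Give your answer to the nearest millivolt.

-28 mV

E = (58.4/z) · log₁₀([Cl⁻]_out/[Cl⁻]_in) with z = -1.
For an anion, dividing by z = -1 reverses the sign.
= (58.4/-1) · log₁₀(94.7/31.2) = -58.40 · log₁₀(3.035)
= -58.40 · (0.4822) = -28.16 mV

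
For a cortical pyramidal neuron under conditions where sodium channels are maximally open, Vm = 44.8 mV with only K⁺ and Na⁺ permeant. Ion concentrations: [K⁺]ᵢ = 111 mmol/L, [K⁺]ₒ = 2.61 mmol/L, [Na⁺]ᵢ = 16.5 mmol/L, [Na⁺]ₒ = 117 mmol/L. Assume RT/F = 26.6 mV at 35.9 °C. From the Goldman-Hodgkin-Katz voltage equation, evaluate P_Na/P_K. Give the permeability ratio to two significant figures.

Let α = P_Na/P_K. GHK: Vm = 26.6·ln[(Kₒ + α·Naₒ)/(Kᵢ + α·Naᵢ)].
e^(Vm/26.6) = e^(44.8/26.6) = 5.3882
So 5.3882·(Kᵢ + α·Naᵢ) = Kₒ + α·Naₒ → α = (5.3882·111.0 − 2.61) / (117.0 − 5.3882·16.5)
α = (598.1 − 2.61) / (117.0 − 88.91) = 595.5/28.09 = 21.2

21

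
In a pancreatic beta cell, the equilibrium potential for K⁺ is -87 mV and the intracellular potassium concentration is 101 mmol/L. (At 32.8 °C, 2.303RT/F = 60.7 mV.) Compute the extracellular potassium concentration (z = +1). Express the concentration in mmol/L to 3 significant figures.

Nernst: E = (60.7/1) · log₁₀([out]/[in]), so log₁₀([out]/[in]) = -87.0 × 1 / 60.7 = -1.4333.
[out]/[in] = 10^(-1.4333) = 0.03687.
[out] = 0.03687 × 101 = 3.724 mmol/L.

3.72 mmol/L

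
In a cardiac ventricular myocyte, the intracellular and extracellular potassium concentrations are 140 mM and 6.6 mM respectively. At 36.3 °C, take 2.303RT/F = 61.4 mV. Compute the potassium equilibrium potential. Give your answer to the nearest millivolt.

-81 mV

E = (61.4/z) · log₁₀([K⁺]_out/[K⁺]_in) with z = +1.
= (61.4/1) · log₁₀(6.6/140) = 61.40 · log₁₀(0.04714)
= 61.40 · (-1.3266) = -81.45 mV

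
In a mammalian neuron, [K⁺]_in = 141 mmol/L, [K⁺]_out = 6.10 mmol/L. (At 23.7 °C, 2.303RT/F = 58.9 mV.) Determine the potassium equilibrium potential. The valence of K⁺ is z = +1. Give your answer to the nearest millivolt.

E = (58.9/z) · log₁₀([K⁺]_out/[K⁺]_in) with z = +1.
= (58.9/1) · log₁₀(6.10/141) = 58.90 · log₁₀(0.04326)
= 58.90 · (-1.3639) = -80.33 mV

-80 mV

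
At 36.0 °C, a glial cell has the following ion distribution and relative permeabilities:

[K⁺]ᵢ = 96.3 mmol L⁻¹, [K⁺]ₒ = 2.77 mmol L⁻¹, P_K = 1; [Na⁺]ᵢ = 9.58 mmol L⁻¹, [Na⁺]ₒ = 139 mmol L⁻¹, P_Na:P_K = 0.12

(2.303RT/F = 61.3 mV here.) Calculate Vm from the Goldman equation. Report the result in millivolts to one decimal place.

-42.9 mV

Vm = 61.3 · log₁₀[(Σ P·[cation]ₒ + Σ P·[anion]ᵢ) / (Σ P·[cation]ᵢ + Σ P·[anion]ₒ)]
Numerator = 1×2.77 + 0.12×139 = 19.45
Denominator = 1×96.3 + 0.12×9.58 = 97.45
Vm = 61.3 · log₁₀(0.19959) = 61.3 × (-0.6999) = -42.90 mV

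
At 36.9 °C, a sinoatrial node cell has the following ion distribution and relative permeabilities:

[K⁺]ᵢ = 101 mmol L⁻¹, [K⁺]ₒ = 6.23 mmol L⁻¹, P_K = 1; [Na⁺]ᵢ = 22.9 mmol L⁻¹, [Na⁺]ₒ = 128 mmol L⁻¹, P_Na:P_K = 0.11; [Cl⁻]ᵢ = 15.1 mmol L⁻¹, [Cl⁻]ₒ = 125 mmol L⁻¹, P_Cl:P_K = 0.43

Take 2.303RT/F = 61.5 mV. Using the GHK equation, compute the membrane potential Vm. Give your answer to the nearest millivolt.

Vm = 61.5 · log₁₀[(Σ P·[cation]ₒ + Σ P·[anion]ᵢ) / (Σ P·[cation]ᵢ + Σ P·[anion]ₒ)]
Numerator = 1×6.23 + 0.11×128 + 0.43×15.1 = 26.8
Denominator = 1×101 + 0.11×22.9 + 0.43×125 = 157.3
Vm = 61.5 · log₁₀(0.17043) = 61.5 × (-0.7685) = -47.26 mV

-47 mV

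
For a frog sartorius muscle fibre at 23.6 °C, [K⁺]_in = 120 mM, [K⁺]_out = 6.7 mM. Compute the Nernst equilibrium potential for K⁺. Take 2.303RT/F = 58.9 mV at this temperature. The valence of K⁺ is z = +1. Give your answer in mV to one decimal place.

-73.8 mV

E = (58.9/z) · log₁₀([K⁺]_out/[K⁺]_in) with z = +1.
= (58.9/1) · log₁₀(6.7/120) = 58.90 · log₁₀(0.05583)
= 58.90 · (-1.2531) = -73.81 mV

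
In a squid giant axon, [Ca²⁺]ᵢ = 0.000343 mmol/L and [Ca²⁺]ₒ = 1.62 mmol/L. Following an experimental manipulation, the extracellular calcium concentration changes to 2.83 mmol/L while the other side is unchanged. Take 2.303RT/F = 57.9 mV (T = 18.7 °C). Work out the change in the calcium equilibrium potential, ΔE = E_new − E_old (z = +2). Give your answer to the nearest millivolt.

7 mV

E_old = (57.9/2)·log₁₀(1.62/0.000343) = 106.37 mV
E_new = (57.9/2)·log₁₀(2.83/0.000343) = 113.38 mV
ΔE = 113.38 − (106.37) = 7.01 mV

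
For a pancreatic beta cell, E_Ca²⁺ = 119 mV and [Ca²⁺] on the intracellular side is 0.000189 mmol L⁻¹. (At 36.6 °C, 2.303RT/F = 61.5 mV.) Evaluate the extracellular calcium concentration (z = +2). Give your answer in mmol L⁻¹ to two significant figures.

1.4 mmol L⁻¹

Nernst: E = (61.5/2) · log₁₀([out]/[in]), so log₁₀([out]/[in]) = 119.0 × 2 / 61.5 = 3.8699.
[out]/[in] = 10^(3.8699) = 7412.
[out] = 7412 × 0.000189 = 1.401 mmol L⁻¹.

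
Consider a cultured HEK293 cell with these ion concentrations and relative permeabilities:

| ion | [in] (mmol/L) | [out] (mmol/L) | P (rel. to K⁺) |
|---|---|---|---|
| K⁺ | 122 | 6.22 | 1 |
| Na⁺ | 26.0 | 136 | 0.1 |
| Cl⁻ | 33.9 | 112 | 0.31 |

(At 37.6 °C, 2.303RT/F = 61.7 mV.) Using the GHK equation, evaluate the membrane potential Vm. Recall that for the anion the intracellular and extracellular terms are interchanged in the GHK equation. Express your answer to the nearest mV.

Vm = 61.7 · log₁₀[(Σ P·[cation]ₒ + Σ P·[anion]ᵢ) / (Σ P·[cation]ᵢ + Σ P·[anion]ₒ)]
Numerator = 1×6.22 + 0.1×136 + 0.31×33.9 = 30.33
Denominator = 1×122 + 0.1×26.0 + 0.31×112 = 159.3
Vm = 61.7 · log₁₀(0.19037) = 61.7 × (-0.7204) = -44.45 mV

-44 mV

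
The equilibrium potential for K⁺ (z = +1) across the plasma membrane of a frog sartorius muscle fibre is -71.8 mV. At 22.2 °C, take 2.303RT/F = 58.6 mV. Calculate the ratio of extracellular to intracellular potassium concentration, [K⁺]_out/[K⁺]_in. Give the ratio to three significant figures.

log₁₀([out]/[in]) = E·z/(58.6) = -71.8 × 1 / 58.6 = -1.2253
[out]/[in] = 10^(-1.2253) = 0.05953

0.0595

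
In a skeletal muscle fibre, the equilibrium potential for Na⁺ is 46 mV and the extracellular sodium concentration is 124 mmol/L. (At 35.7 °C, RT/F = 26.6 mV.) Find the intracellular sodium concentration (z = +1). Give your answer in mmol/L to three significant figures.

Nernst: E = (26.6/1) · ln([out]/[in]), so ln([out]/[in]) = 46.0 × 1 / 26.6 = 1.7293.
[out]/[in] = e^(1.7293) = 5.637.
[in] = 124 / 5.637 = 22 mmol/L.

22.0 mmol/L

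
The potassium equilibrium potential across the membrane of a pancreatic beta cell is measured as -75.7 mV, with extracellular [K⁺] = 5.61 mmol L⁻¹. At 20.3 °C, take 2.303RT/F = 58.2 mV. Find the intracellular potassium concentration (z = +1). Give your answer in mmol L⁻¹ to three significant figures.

112 mmol L⁻¹

Nernst: E = (58.2/1) · log₁₀([out]/[in]), so log₁₀([out]/[in]) = -75.7 × 1 / 58.2 = -1.3007.
[out]/[in] = 10^(-1.3007) = 0.05004.
[in] = 5.61 / 0.05004 = 112.1 mmol L⁻¹.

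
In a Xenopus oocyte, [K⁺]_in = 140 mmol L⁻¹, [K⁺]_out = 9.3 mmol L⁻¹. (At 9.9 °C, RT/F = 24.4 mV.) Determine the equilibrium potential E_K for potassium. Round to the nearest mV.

-66 mV

E = (24.4/z) · ln([K⁺]_out/[K⁺]_in) with z = +1.
= (24.4/1) · ln(9.3/140) = 24.40 · ln(0.06643)
= 24.40 · (-2.7116) = -66.16 mV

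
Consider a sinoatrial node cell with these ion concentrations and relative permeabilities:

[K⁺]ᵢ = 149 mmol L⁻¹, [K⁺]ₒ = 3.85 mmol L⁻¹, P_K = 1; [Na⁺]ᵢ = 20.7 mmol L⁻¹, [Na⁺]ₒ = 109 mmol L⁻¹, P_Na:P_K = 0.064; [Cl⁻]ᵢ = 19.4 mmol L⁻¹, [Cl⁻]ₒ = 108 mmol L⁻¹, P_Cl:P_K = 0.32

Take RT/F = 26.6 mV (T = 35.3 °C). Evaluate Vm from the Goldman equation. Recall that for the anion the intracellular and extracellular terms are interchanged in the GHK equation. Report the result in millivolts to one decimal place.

-63.4 mV

Vm = 26.6 · ln[(Σ P·[cation]ₒ + Σ P·[anion]ᵢ) / (Σ P·[cation]ᵢ + Σ P·[anion]ₒ)]
Numerator = 1×3.85 + 0.064×109 + 0.32×19.4 = 17.03
Denominator = 1×149 + 0.064×20.7 + 0.32×108 = 184.9
Vm = 26.6 · ln(0.092133) = 26.6 × (-2.3845) = -63.43 mV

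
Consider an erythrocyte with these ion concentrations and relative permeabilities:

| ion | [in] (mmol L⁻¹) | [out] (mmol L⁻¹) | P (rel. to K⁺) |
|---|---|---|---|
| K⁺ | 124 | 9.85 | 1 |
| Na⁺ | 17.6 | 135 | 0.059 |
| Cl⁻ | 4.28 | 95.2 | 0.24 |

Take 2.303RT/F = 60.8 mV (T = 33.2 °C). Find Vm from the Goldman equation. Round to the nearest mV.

-54 mV

Vm = 60.8 · log₁₀[(Σ P·[cation]ₒ + Σ P·[anion]ᵢ) / (Σ P·[cation]ᵢ + Σ P·[anion]ₒ)]
Numerator = 1×9.85 + 0.059×135 + 0.24×4.28 = 18.84
Denominator = 1×124 + 0.059×17.6 + 0.24×95.2 = 147.9
Vm = 60.8 · log₁₀(0.12741) = 60.8 × (-0.8948) = -54.40 mV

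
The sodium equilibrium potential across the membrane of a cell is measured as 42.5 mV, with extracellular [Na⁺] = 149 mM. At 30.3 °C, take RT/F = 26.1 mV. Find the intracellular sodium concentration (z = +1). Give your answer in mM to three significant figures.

Nernst: E = (26.1/1) · ln([out]/[in]), so ln([out]/[in]) = 42.5 × 1 / 26.1 = 1.6284.
[out]/[in] = e^(1.6284) = 5.095.
[in] = 149 / 5.095 = 29.24 mM.

29.2 mM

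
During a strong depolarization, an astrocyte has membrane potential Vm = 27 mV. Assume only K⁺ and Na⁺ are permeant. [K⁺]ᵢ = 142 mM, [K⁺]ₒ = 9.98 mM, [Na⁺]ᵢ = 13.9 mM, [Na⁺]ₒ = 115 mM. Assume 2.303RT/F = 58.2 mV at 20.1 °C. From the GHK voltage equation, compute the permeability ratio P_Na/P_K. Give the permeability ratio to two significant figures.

Let α = P_Na/P_K. GHK: Vm = 58.2·log₁₀[(Kₒ + α·Naₒ)/(Kᵢ + α·Naᵢ)].
10^(Vm/58.2) = 10^(27.0/58.2) = 2.9102
So 2.9102·(Kᵢ + α·Naᵢ) = Kₒ + α·Naₒ → α = (2.9102·142.0 − 9.98) / (115.0 − 2.9102·13.9)
α = (413.2 − 9.98) / (115.0 − 40.45) = 403.3/74.55 = 5.409

5.4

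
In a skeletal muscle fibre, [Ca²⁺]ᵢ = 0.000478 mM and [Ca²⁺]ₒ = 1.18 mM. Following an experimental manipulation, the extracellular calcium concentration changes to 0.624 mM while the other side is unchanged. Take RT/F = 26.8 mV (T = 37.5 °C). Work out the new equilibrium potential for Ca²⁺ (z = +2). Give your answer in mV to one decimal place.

96.1 mV

After the shift: [Ca²⁺]_out = 0.624, [Ca²⁺]_in = 0.000478 mM.
E_new = (26.8/2)·ln(0.624/0.000478) = 13.40 · (7.1743) = 96.14 mV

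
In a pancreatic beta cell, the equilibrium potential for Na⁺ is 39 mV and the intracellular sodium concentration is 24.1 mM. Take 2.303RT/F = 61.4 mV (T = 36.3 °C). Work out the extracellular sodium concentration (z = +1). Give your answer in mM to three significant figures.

104 mM

Nernst: E = (61.4/1) · log₁₀([out]/[in]), so log₁₀([out]/[in]) = 39.0 × 1 / 61.4 = 0.6352.
[out]/[in] = 10^(0.6352) = 4.317.
[out] = 4.317 × 24.1 = 104 mM.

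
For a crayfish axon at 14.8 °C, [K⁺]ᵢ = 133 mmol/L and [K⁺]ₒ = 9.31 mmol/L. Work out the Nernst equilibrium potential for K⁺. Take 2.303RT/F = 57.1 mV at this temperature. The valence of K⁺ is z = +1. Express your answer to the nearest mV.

-66 mV

E = (57.1/z) · log₁₀([K⁺]_out/[K⁺]_in) with z = +1.
= (57.1/1) · log₁₀(9.31/133) = 57.10 · log₁₀(0.07)
= 57.10 · (-1.1549) = -65.94 mV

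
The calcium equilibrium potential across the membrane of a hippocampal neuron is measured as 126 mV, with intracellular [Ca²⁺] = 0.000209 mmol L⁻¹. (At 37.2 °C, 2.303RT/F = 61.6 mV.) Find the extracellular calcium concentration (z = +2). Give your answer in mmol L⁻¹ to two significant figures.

Nernst: E = (61.6/2) · log₁₀([out]/[in]), so log₁₀([out]/[in]) = 126.0 × 2 / 61.6 = 4.0909.
[out]/[in] = 10^(4.0909) = 1.233e+04.
[out] = 1.233e+04 × 0.000209 = 2.577 mmol L⁻¹.

2.6 mmol L⁻¹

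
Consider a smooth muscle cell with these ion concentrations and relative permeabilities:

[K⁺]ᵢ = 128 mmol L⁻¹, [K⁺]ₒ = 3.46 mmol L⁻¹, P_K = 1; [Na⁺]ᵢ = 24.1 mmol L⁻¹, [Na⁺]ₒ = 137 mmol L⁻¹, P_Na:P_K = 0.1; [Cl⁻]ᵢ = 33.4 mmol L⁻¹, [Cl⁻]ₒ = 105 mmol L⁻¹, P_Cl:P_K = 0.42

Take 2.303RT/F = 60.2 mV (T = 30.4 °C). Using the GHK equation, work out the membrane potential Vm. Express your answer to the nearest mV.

-45 mV

Vm = 60.2 · log₁₀[(Σ P·[cation]ₒ + Σ P·[anion]ᵢ) / (Σ P·[cation]ᵢ + Σ P·[anion]ₒ)]
Numerator = 1×3.46 + 0.1×137 + 0.42×33.4 = 31.19
Denominator = 1×128 + 0.1×24.1 + 0.42×105 = 174.5
Vm = 60.2 · log₁₀(0.17872) = 60.2 × (-0.7478) = -45.02 mV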